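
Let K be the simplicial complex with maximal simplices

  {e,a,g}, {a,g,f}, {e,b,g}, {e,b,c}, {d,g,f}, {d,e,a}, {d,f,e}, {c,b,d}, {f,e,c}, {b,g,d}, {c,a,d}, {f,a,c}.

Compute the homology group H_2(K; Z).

H_2 = 0.

Take the total order a < b < c < d < e < f < g on the vertex set. Then K (dimension 2) consists of the simplices:

  0-simplices (7): a, b, c, d, e, f, g
  1-simplices (18): ac, ad, ae, af, ag, bc, bd, be, bg, cd, ce, cf, de, df, dg, ef, eg, fg
  2-simplices (12): acd, acf, ade, aeg, afg, bcd, bce, bdg, beg, cef, def, dfg

Hence C_0 ≅ Z^7, C_1 ≅ Z^18, C_2 ≅ Z^12.

The boundary map ∂_1: C_1 → C_0 is given by ∂[p,q] = [q] − [p]. For instance
  ∂bc = c − b.
The 7×18 boundary matrix has rank 6 and Smith normal form diag(1,1,1,1,1,1).

Boundary ∂_2: C_2 → C_1 sends each 2-simplex [p,q,r] to [q,r] − [p,r] + [p,q]. For instance
  ∂acf = cf − af + ac,
  ∂def = ef − df + de.
This gives a 18×12 integer matrix of rank 12; reducing to Smith normal form yields diagonal entries (1,1,1,1,1,1,1,1,1,1,1,2).

Now H_k = ker ∂_k / im ∂_{k+1}, so:

  H_2: rank ker ∂_2 − rank ∂_3 = (12 − 12) − 0 = 0, and there is no ∂_3, so H_2 = 0.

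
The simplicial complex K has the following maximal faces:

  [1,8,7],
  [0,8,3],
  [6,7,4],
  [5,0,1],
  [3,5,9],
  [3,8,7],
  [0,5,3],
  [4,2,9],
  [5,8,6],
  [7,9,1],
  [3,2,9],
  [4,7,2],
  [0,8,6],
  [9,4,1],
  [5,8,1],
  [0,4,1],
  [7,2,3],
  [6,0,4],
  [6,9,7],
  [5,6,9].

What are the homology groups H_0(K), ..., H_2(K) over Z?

H_0 ≅ Z,  H_1 ≅ Z ⊕ Z/2,  H_2 = 0.

Take the total order 0 < 1 < 2 < 3 < 4 < 5 < 6 < 7 < 8 < 9 on the vertex set. Then K (dimension 2) consists of the simplices:

  0-simplices (10): [0], [1], [2], [3], [4], [5], [6], [7], [8], [9]
  1-simplices (30): (30 of them)
  2-simplices (20): (20 of them)

so the chain groups are C_0 ≅ Z^10, C_1 ≅ Z^30, C_2 ≅ Z^20.

The boundary map ∂_1: C_1 → C_0 is given by ∂[p,q] = [q] − [p]. For instance
  ∂[2,4] = [4] − [2].
The resulting 10×30 matrix has rank 9, and its Smith normal form has invariant factors (1,1,1,1,1,1,1,1,1).

The boundary map ∂_2: C_2 → C_1 sends each 2-simplex [p,q,r] to [q,r] − [p,r] + [p,q]. For instance
  ∂[4,6,7] = [6,7] − [4,7] + [4,6],
  ∂[0,3,5] = [3,5] − [0,5] + [0,3].
As a 30×20 matrix over Z this has rank 20, with invariant factors (1,1,1,1,1,1,1,1,1,1,1,1,1,1,1,1,1,1,1,2).

Computing H_k = (kernel of ∂_k) / (image of ∂_{k+1}):

  H_0: rank C_0 − rank ∂_1 = 10 − 9 = 1, and the invariant factors of ∂_1 are all 1, so H_0 ≅ Z.
  H_1: rank ker ∂_1 − rank ∂_2 = (30 − 9) − 20 = 1, and ∂_2 has invariant factor 2 > 1, so H_1 ≅ Z ⊕ Z/2.
  H_2: rank ker ∂_2 − rank ∂_3 = (20 − 20) − 0 = 0, and there is no ∂_3, so H_2 ≅ 0.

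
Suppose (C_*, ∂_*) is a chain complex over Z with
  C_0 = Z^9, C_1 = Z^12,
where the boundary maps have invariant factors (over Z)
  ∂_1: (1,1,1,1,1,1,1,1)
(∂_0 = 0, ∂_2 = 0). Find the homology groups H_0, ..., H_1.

H_0: b_0 = 9 − 0 − 8 = 1; torsion from ∂_1 factors > 1: none. So H_0 ≅ Z.
H_1: b_1 = 12 − 8 − 0 = 4; torsion from ∂_2 factors > 1: none. So H_1 ≅ Z^4.

H_0 ≅ Z,  H_1 ≅ Z^4.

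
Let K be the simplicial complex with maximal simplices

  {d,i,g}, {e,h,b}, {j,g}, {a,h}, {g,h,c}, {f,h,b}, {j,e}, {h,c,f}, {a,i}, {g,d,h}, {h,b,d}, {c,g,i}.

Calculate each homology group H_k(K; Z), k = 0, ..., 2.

Take the total order a < b < c < d < e < f < g < h < i < j on the vertex set. Then K (dimension 2) consists of the simplices:

  0-simplices (10): a, b, c, d, e, f, g, h, i, j
  1-simplices (19): ah, ai, bd, be, bf, bh, cf, cg, ch, ci, dg, dh, di, eh, ej, fh, gh, gi, gj
  2-simplices (8): bdh, beh, bfh, cfh, cgh, cgi, dgh, dgi

Hence C_0 ≅ Z^10, C_1 ≅ Z^19, C_2 ≅ Z^8.

∂_1: C_1 → C_0 is given by ∂[p,q] = [q] − [p]. For instance
  ∂ej = j − e.
This gives a 10×19 integer matrix of rank 9; reducing to Smith normal form yields diagonal entries (1,1,1,1,1,1,1,1,1).

The boundary map ∂_2: C_2 → C_1 acts by ∂[p,q,r] = [q,r] − [p,r] + [p,q]. For instance
  ∂cgi = gi − ci + cg,
  ∂beh = eh − bh + be.
As a 19×8 matrix over Z this has rank 8, with invariant factors (1,1,1,1,1,1,1,1).

Computing H_k = (kernel of ∂_k) / (image of ∂_{k+1}):

  H_0: rank C_0 − rank ∂_1 = 10 − 9 = 1, and the invariant factors of ∂_1 are all 1, so H_0 = Z.
  H_1: rank ker ∂_1 − rank ∂_2 = (19 − 9) − 8 = 2, and the invariant factors of ∂_2 are all 1, so H_1 = Z^2.
  H_2: rank ker ∂_2 − rank ∂_3 = (8 − 8) − 0 = 0, and there is no ∂_3, so H_2 = 0.

H_0 = Z,  H_1 = Z^2,  H_2 = 0.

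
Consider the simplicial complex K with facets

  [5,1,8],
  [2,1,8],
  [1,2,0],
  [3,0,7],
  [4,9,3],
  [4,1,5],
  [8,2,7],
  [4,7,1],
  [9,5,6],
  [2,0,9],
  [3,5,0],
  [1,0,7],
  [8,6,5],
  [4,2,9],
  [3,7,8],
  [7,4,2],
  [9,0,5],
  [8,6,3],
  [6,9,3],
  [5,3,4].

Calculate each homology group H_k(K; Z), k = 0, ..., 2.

H_0 = Z,  H_1 = Z ⊕ Z/2,  H_2 = 0.

Order the vertices as 0 < 1 < 2 < 3 < 4 < 5 < 6 < 7 < 8 < 9. Listing each simplex with vertices in this order, K has dimension 2 with simplices:

  0-simplices (10): [0], [1], [2], [3], [4], [5], [6], [7], [8], [9]
  1-simplices (30): (30 of them)
  2-simplices (20): (20 of them)

so the chain groups are C_0 ≅ Z^10, C_1 ≅ Z^30, C_2 ≅ Z^20.

∂_1: C_1 → C_0 is given by ∂[p,q] = [q] − [p]. For instance
  ∂[2,8] = [8] − [2].
The resulting 10×30 matrix has rank 9, and its Smith normal form has invariant factors (1,1,1,1,1,1,1,1,1).

∂_2: C_2 → C_1 sends each 2-simplex [p,q,r] to [q,r] − [p,r] + [p,q]. For instance
  ∂[1,4,7] = [4,7] − [1,7] + [1,4],
  ∂[3,4,5] = [4,5] − [3,5] + [3,4].
The 30×20 boundary matrix has rank 20 and Smith normal form diag(1,1,1,1,1,1,1,1,1,1,1,1,1,1,1,1,1,1,1,2).

Computing H_k = (kernel of ∂_k) / (image of ∂_{k+1}):

  H_0: rank C_0 − rank ∂_1 = 10 − 9 = 1, and the invariant factors of ∂_1 are all 1, so H_0 = Z.
  H_1: rank ker ∂_1 − rank ∂_2 = (30 − 9) − 20 = 1, and ∂_2 has invariant factor 2 > 1, so H_1 = Z ⊕ Z/2.
  H_2: rank ker ∂_2 − rank ∂_3 = (20 − 20) − 0 = 0, and there is no ∂_3, so H_2 = 0.

(K is a triangulation of the Klein bottle.)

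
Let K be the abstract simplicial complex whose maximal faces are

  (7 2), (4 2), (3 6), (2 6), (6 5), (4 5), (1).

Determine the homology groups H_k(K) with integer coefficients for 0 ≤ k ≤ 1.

We work with the vertex ordering 1 < 2 < 3 < 4 < 5 < 6 < 7. The simplices of K, each written with vertices in increasing order, are:

  0-simplices (7): [1], [2], [3], [4], [5], [6], [7]
  1-simplices (6): [2,4], [2,6], [2,7], [3,6], [4,5], [5,6]

giving chain groups C_0 ≅ Z^7, C_1 ≅ Z^6.

Boundary ∂_1: C_1 → C_0 sends each edge [p,q] (with p < q) to q − p.
This gives a 7×6 integer matrix of rank 5; reducing to Smith normal form yields diagonal entries (1,1,1,1,1).

Now H_k = ker ∂_k / im ∂_{k+1}, so:

  H_0: rank C_0 − rank ∂_1 = 7 − 5 = 2, and the invariant factors of ∂_1 are all 1, so H_0 = Z^2.
  H_1: rank ker ∂_1 − rank ∂_2 = (6 − 5) − 0 = 1, and there is no ∂_2, so H_1 = Z.

H_0 = Z^2,  H_1 = Z.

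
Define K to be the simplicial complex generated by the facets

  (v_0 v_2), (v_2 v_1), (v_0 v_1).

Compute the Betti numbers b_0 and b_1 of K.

b_0 = 1, b_1 = 1.

Fix the vertex order v_0 < v_1 < v_2 and write every simplex with vertices in increasing order. Then dim K = 1 and the simplices of K are:

  0-simplices (3): [v_0], [v_1], [v_2]
  1-simplices (3): [v_0,v_1], [v_0,v_2], [v_1,v_2]

so the chain groups are C_0 ≅ Z^3, C_1 ≅ Z^3.

Boundary ∂_1: C_1 → C_0 is given by ∂[p,q] = [q] − [p].
As a 3×3 matrix over Z this has rank 2, with invariant factors (1,1).

Computing H_k = (kernel of ∂_k) / (image of ∂_{k+1}):

  H_0: rank C_0 − rank ∂_1 = 3 − 2 = 1, and the invariant factors of ∂_1 are all 1, so H_0 = Z.
  H_1: rank ker ∂_1 − rank ∂_2 = (3 − 2) − 0 = 1, and there is no ∂_2, so H_1 = Z.

As a check, the Euler characteristic is 3 − 3 = 0, which agrees with 1 − 1 = 0.

Hence the Betti numbers are b_0 = 1, b_1 = 1.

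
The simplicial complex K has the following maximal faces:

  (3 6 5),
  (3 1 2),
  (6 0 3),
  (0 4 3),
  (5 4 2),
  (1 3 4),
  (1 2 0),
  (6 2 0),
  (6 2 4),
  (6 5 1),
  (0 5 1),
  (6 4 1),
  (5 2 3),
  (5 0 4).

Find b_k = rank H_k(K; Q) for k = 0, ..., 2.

b_0 = 1, b_1 = 2, b_2 = 1.

We work with the vertex ordering 0 < 1 < 2 < 3 < 4 < 5 < 6. The simplices of K, each written with vertices in increasing order, are:

  0-simplices (7): [0], [1], [2], [3], [4], [5], [6]
  1-simplices (21): [0,1], [0,2], [0,3], [0,4], [0,5], [0,6], [1,2], [1,3], [1,4], [1,5], [1,6], [2,3], [2,4], [2,5], [2,6], [3,4], [3,5], [3,6], [4,5], [4,6], [5,6]
  2-simplices (14): [0,1,2], [0,1,5], [0,2,6], [0,3,4], [0,3,6], [0,4,5], [1,2,3], [1,3,4], [1,4,6], [1,5,6], [2,3,5], [2,4,5], [2,4,6], [3,5,6]

giving chain groups C_0 ≅ Z^7, C_1 ≅ Z^21, C_2 ≅ Z^14.

The boundary map ∂_1: C_1 → C_0 is given by ∂[p,q] = [q] − [p]. For instance
  ∂[0,2] = [2] − [0].
The resulting 7×21 matrix has rank 6, and its Smith normal form has invariant factors (1,1,1,1,1,1).

Boundary ∂_2: C_2 → C_1 maps a triangle to the signed sum of its edges. For instance
  ∂[2,3,5] = [3,5] − [2,5] + [2,3],
  ∂[1,4,6] = [4,6] − [1,6] + [1,4].
The 21×14 boundary matrix has rank 13 and Smith normal form diag(1,1,1,1,1,1,1,1,1,1,1,1,1).

From H_k ≅ ker(∂_k) / im(∂_{k+1}) we obtain:

  H_0: rank C_0 − rank ∂_1 = 7 − 6 = 1, and the invariant factors of ∂_1 are all 1, so H_0 ≅ Z.
  H_1: rank ker ∂_1 − rank ∂_2 = (21 − 6) − 13 = 2, and the invariant factors of ∂_2 are all 1, so H_1 ≅ Z^2.
  H_2: rank ker ∂_2 − rank ∂_3 = (14 − 13) − 0 = 1, and there is no ∂_3, so H_2 ≅ Z.

As a check, the Euler characteristic is 7 − 21 + 14 = 0, which agrees with 1 − 2 + 1 = 0.

Hence the Betti numbers are b_0 = 1, b_1 = 2, b_2 = 1.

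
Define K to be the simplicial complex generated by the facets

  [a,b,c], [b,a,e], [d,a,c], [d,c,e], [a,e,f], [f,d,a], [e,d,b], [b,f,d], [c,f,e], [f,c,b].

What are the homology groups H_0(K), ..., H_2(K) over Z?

Take the total order a < b < c < d < e < f on the vertex set. Then K (dimension 2) consists of the simplices:

  0-simplices (6): a, b, c, d, e, f
  1-simplices (15): ab, ac, ad, ae, af, bc, bd, be, bf, cd, ce, cf, de, df, ef
  2-simplices (10): abc, abe, acd, adf, aef, bcf, bde, bdf, cde, cef

giving chain groups C_0 ≅ Z^6, C_1 ≅ Z^15, C_2 ≅ Z^10.

The boundary map ∂_1: C_1 → C_0 is given by ∂[p,q] = [q] − [p]. For instance
  ∂ad = d − a.
As a 6×15 matrix over Z this has rank 5, with invariant factors (1,1,1,1,1).

Boundary ∂_2: C_2 → C_1 sends each 2-simplex [p,q,r] to [q,r] − [p,r] + [p,q]. For instance
  ∂abe = be − ae + ab,
  ∂cde = de − ce + cd.
The 15×10 boundary matrix has rank 10 and Smith normal form diag(1,1,1,1,1,1,1,1,1,2).

Computing H_k = (kernel of ∂_k) / (image of ∂_{k+1}):

  H_0: rank C_0 − rank ∂_1 = 6 − 5 = 1, and the invariant factors of ∂_1 are all 1, so H_0 ≅ Z.
  H_1: rank ker ∂_1 − rank ∂_2 = (15 − 5) − 10 = 0, and ∂_2 has invariant factor 2 > 1, so H_1 ≅ Z/2Z.
  H_2: rank ker ∂_2 − rank ∂_3 = (10 − 10) − 0 = 0, and there is no ∂_3, so H_2 ≅ 0.

(K is a triangulation of the real projective plane RP^2.)

H_0 = Z,  H_1 = Z/2Z,  H_2 = 0.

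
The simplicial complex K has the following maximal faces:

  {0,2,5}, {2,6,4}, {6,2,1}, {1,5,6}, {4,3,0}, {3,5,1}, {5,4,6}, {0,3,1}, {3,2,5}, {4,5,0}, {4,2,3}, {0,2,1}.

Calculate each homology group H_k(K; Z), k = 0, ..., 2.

Fix the vertex order 0 < 1 < 2 < 3 < 4 < 5 < 6 and write every simplex with vertices in increasing order. Then dim K = 2 and the simplices of K are:

  0-simplices (7): [0], [1], [2], [3], [4], [5], [6]
  1-simplices (18): [0,1], [0,2], [0,3], [0,4], [0,5], [1,2], [1,3], [1,5], [1,6], [2,3], [2,4], [2,5], [2,6], [3,4], [3,5], [4,5], [4,6], [5,6]
  2-simplices (12): [0,1,2], [0,1,3], [0,2,5], [0,3,4], [0,4,5], [1,2,6], [1,3,5], [1,5,6], [2,3,4], [2,3,5], [2,4,6], [4,5,6]

Hence C_0 ≅ Z^7, C_1 ≅ Z^18, C_2 ≅ Z^12.

∂_1: C_1 → C_0 sends each edge [p,q] (with p < q) to q − p. For instance
  ∂[4,6] = [6] − [4].
The resulting 7×18 matrix has rank 6, and its Smith normal form has invariant factors (1,1,1,1,1,1).

The boundary map ∂_2: C_2 → C_1 maps a triangle to the signed sum of its edges. For instance
  ∂[1,5,6] = [5,6] − [1,6] + [1,5],
  ∂[0,4,5] = [4,5] − [0,5] + [0,4].
This gives a 18×12 integer matrix of rank 12; reducing to Smith normal form yields diagonal entries (1,1,1,1,1,1,1,1,1,1,1,2).

Computing H_k = (kernel of ∂_k) / (image of ∂_{k+1}):

  H_0: rank C_0 − rank ∂_1 = 7 − 6 = 1, and the invariant factors of ∂_1 are all 1, so H_0 = Z.
  H_1: rank ker ∂_1 − rank ∂_2 = (18 − 6) − 12 = 0, and ∂_2 has invariant factor 2 > 1, so H_1 = Z/2Z.
  H_2: rank ker ∂_2 − rank ∂_3 = (12 − 12) − 0 = 0, and there is no ∂_3, so H_2 = 0.

H_0 ≅ Z,  H_1 ≅ Z/2Z,  H_2 = 0.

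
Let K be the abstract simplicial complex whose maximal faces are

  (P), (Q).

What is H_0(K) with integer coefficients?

K has 2 vertices.
rank ∂_0 = 0, rank ∂_1 = 0 ⇒ b_0 = 2 − 0 − 0 = 2. So H_0 = Z^2.

H_0 = Z^2.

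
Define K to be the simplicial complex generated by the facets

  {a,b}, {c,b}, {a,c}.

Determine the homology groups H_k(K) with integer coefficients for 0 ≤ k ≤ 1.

H_0 ≅ Z,  H_1 ≅ Z.

Fix the vertex order a < b < c and write every simplex with vertices in increasing order. Then dim K = 1 and the simplices of K are:

  0-simplices (3): a, b, c
  1-simplices (3): ab, ac, bc

so the chain groups are C_0 ≅ Z^3, C_1 ≅ Z^3.

∂_1: C_1 → C_0 maps an edge to its endpoints' difference, ∂[p,q] = q − p. For instance
  ∂ac = c − a.
The resulting 3×3 matrix has rank 2, and its Smith normal form has invariant factors (1,1).

Reading off H_k = ker ∂_k / im ∂_{k+1}:

  H_0: rank C_0 − rank ∂_1 = 3 − 2 = 1, and the invariant factors of ∂_1 are all 1, so H_0 ≅ Z.
  H_1: rank ker ∂_1 − rank ∂_2 = (3 − 2) − 0 = 1, and there is no ∂_2, so H_1 ≅ Z.

As a check, the Euler characteristic is 3 − 3 = 0, which agrees with 1 − 1 = 0.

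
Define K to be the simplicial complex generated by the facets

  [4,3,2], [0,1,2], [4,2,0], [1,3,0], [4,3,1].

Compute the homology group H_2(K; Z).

Take the total order 0 < 1 < 2 < 3 < 4 on the vertex set. Then K (dimension 2) consists of the simplices:

  0-simplices (5): [0], [1], [2], [3], [4]
  1-simplices (10): [0,1], [0,2], [0,3], [0,4], [1,2], [1,3], [1,4], [2,3], [2,4], [3,4]
  2-simplices (5): [0,1,2], [0,1,3], [0,2,4], [1,3,4], [2,3,4]

giving chain groups C_0 ≅ Z^5, C_1 ≅ Z^10, C_2 ≅ Z^5.

∂_1: C_1 → C_0 sends each edge [p,q] (with p < q) to q − p.
As a 5×10 matrix over Z this has rank 4, with invariant factors (1,1,1,1).

The boundary map ∂_2: C_2 → C_1 acts by ∂[p,q,r] = [q,r] − [p,r] + [p,q]. For instance
  ∂[1,3,4] = [3,4] − [1,4] + [1,3],
  ∂[0,1,2] = [1,2] − [0,2] + [0,1].
This gives a 10×5 integer matrix of rank 5; reducing to Smith normal form yields diagonal entries (1,1,1,1,1).

Reading off H_k = ker ∂_k / im ∂_{k+1}:

  H_2: rank ker ∂_2 − rank ∂_3 = (5 − 5) − 0 = 0, and there is no ∂_3, so H_2 ≅ 0.

(K is a triangulation of the Möbius band.)

H_2 = 0.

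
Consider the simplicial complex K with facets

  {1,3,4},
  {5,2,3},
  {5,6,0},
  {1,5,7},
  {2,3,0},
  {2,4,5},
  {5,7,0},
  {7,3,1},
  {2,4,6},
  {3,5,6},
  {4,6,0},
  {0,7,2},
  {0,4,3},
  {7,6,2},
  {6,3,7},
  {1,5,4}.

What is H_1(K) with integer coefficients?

H_1 ≅ Z^2.

Take the total order 0 < 1 < 2 < 3 < 4 < 5 < 6 < 7 on the vertex set. Then K (dimension 2) consists of the simplices:

  0-simplices (8): [0], [1], [2], [3], [4], [5], [6], [7]
  1-simplices (24): (24 of them)
  2-simplices (16): [0,2,3], [0,2,7], [0,3,4], [0,4,6], [0,5,6], [0,5,7], [1,3,4], [1,3,7], [1,4,5], [1,5,7], [2,3,5], [2,4,5], [2,4,6], [2,6,7], [3,5,6], [3,6,7]

giving chain groups C_0 ≅ Z^8, C_1 ≅ Z^24, C_2 ≅ Z^16.

∂_1: C_1 → C_0 maps an edge to its endpoints' difference, ∂[p,q] = q − p. For instance
  ∂[5,6] = [6] − [5].
As a 8×24 matrix over Z this has rank 7, with invariant factors (1,1,1,1,1,1,1).

The boundary map ∂_2: C_2 → C_1 acts by ∂[p,q,r] = [q,r] − [p,r] + [p,q]. For instance
  ∂[3,6,7] = [6,7] − [3,7] + [3,6],
  ∂[2,6,7] = [6,7] − [2,7] + [2,6].
The 24×16 boundary matrix has rank 15 and Smith normal form diag(1,1,1,1,1,1,1,1,1,1,1,1,1,1,1).

Reading off H_k = ker ∂_k / im ∂_{k+1}:

  H_1: rank ker ∂_1 − rank ∂_2 = (24 − 7) − 15 = 2, and the invariant factors of ∂_2 are all 1, so H_1 = Z^2.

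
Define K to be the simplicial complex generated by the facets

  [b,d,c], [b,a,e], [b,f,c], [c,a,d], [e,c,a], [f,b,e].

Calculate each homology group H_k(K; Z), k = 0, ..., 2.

Take the total order a < b < c < d < e < f on the vertex set. Then K (dimension 2) consists of the simplices:

  0-simplices (6): a, b, c, d, e, f
  1-simplices (12): ab, ac, ad, ae, bc, bd, be, bf, cd, ce, cf, ef
  2-simplices (6): abe, acd, ace, bcd, bcf, bef

giving chain groups C_0 ≅ Z^6, C_1 ≅ Z^12, C_2 ≅ Z^6.

∂_1: C_1 → C_0 sends each edge [p,q] (with p < q) to q − p. For instance
  ∂bc = c − b.
The resulting 6×12 matrix has rank 5, and its Smith normal form has invariant factors (1,1,1,1,1).

The boundary map ∂_2: C_2 → C_1 sends each 2-simplex [p,q,r] to [q,r] − [p,r] + [p,q]. For instance
  ∂bcd = cd − bd + bc,
  ∂bcf = cf − bf + bc.
The resulting 12×6 matrix has rank 6, and its Smith normal form has invariant factors (1,1,1,1,1,1).

Computing H_k = (kernel of ∂_k) / (image of ∂_{k+1}):

  H_0: rank C_0 − rank ∂_1 = 6 − 5 = 1, and the invariant factors of ∂_1 are all 1, so H_0 = Z.
  H_1: rank ker ∂_1 − rank ∂_2 = (12 − 5) − 6 = 1, and the invariant factors of ∂_2 are all 1, so H_1 = Z.
  H_2: rank ker ∂_2 − rank ∂_3 = (6 − 6) − 0 = 0, and there is no ∂_3, so H_2 = 0.

(K is a triangulation of the cylinder S^1 x I.)

H_0 = Z,  H_1 = Z,  H_2 = 0.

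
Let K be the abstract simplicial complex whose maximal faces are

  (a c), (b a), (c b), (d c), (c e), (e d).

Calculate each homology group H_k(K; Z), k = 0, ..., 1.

Take the total order a < b < c < d < e on the vertex set. Then K (dimension 1) consists of the simplices:

  0-simplices (5): a, b, c, d, e
  1-simplices (6): ab, ac, bc, cd, ce, de

so the chain groups are C_0 ≅ Z^5, C_1 ≅ Z^6.

∂_1: C_1 → C_0 sends each edge [p,q] (with p < q) to q − p.
This gives a 5×6 integer matrix of rank 4; reducing to Smith normal form yields diagonal entries (1,1,1,1).

From H_k ≅ ker(∂_k) / im(∂_{k+1}) we obtain:

  H_0: rank C_0 − rank ∂_1 = 5 − 4 = 1, and the invariant factors of ∂_1 are all 1, so H_0 ≅ Z.
  H_1: rank ker ∂_1 − rank ∂_2 = (6 − 4) − 0 = 2, and there is no ∂_2, so H_1 ≅ Z^2.

As a check, the Euler characteristic is 5 − 6 = -1, which agrees with 1 − 2 = -1.

H_0 = Z,  H_1 = Z^2.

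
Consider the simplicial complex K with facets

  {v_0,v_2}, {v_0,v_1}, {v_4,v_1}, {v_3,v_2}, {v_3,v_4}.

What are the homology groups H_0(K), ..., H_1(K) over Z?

Fix the vertex order v_0 < v_1 < v_2 < v_3 < v_4 and write every simplex with vertices in increasing order. Then dim K = 1 and the simplices of K are:

  0-simplices (5): [v_0], [v_1], [v_2], [v_3], [v_4]
  1-simplices (5): [v_0,v_1], [v_0,v_2], [v_1,v_4], [v_2,v_3], [v_3,v_4]

giving chain groups C_0 ≅ Z^5, C_1 ≅ Z^5.

∂_1: C_1 → C_0 sends each edge [p,q] (with p < q) to q − p. For instance
  ∂[v_3,v_4] = [v_4] − [v_3].
This gives a 5×5 integer matrix of rank 4; reducing to Smith normal form yields diagonal entries (1,1,1,1).

Computing H_k = (kernel of ∂_k) / (image of ∂_{k+1}):

  H_0: rank C_0 − rank ∂_1 = 5 − 4 = 1, and the invariant factors of ∂_1 are all 1, so H_0 = Z.
  H_1: rank ker ∂_1 − rank ∂_2 = (5 − 4) − 0 = 1, and there is no ∂_2, so H_1 = Z.

As a check, the Euler characteristic is 5 − 5 = 0, which agrees with 1 − 1 = 0.

H_0 ≅ Z,  H_1 ≅ Z.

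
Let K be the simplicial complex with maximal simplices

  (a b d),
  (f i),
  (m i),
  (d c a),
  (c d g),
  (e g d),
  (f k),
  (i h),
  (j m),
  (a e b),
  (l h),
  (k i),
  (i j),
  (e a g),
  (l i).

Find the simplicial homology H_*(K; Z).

H_0 = Z^2,  H_1 = Z^4,  H_2 = 0.

We work with the vertex ordering a < b < c < d < e < f < g < h < i < j < k < l < m. The simplices of K, each written with vertices in increasing order, are:

  0-simplices (13): a, b, c, d, e, f, g, h, i, j, k, l, m
  1-simplices (21): ab, ac, ad, ae, ag, bd, be, cd, cg, de, dg, eg, fi, fk, hi, hl, ij, ik, il, im, jm
  2-simplices (6): abd, abe, acd, aeg, cdg, deg

so the chain groups are C_0 ≅ Z^13, C_1 ≅ Z^21, C_2 ≅ Z^6.

∂_1: C_1 → C_0 maps an edge to its endpoints' difference, ∂[p,q] = q − p. For instance
  ∂ij = j − i.
As a 13×21 matrix over Z this has rank 11, with invariant factors (1,1,1,1,1,1,1,1,1,1,1).

The boundary map ∂_2: C_2 → C_1 sends each 2-simplex [p,q,r] to [q,r] − [p,r] + [p,q]. For instance
  ∂abe = be − ae + ab,
  ∂abd = bd − ad + ab.
This gives a 21×6 integer matrix of rank 6; reducing to Smith normal form yields diagonal entries (1,1,1,1,1,1).

From H_k ≅ ker(∂_k) / im(∂_{k+1}) we obtain:

  H_0: rank C_0 − rank ∂_1 = 13 − 11 = 2, and the invariant factors of ∂_1 are all 1, so H_0 = Z^2.
  H_1: rank ker ∂_1 − rank ∂_2 = (21 − 11) − 6 = 4, and the invariant factors of ∂_2 are all 1, so H_1 = Z^4.
  H_2: rank ker ∂_2 − rank ∂_3 = (6 − 6) − 0 = 0, and there is no ∂_3, so H_2 = 0.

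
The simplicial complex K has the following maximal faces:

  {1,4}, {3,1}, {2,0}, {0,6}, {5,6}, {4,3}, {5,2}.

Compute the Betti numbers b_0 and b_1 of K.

Fix the vertex order 0 < 1 < 2 < 3 < 4 < 5 < 6 and write every simplex with vertices in increasing order. Then dim K = 1 and the simplices of K are:

  0-simplices (7): [0], [1], [2], [3], [4], [5], [6]
  1-simplices (7): [0,2], [0,6], [1,3], [1,4], [2,5], [3,4], [5,6]

giving chain groups C_0 ≅ Z^7, C_1 ≅ Z^7.

Boundary ∂_1: C_1 → C_0 maps an edge to its endpoints' difference, ∂[p,q] = q − p. For instance
  ∂[0,2] = [2] − [0].
This gives a 7×7 integer matrix of rank 5; reducing to Smith normal form yields diagonal entries (1,1,1,1,1).

From H_k ≅ ker(∂_k) / im(∂_{k+1}) we obtain:

  H_0: rank C_0 − rank ∂_1 = 7 − 5 = 2, and the invariant factors of ∂_1 are all 1, so H_0 ≅ Z^2.
  H_1: rank ker ∂_1 − rank ∂_2 = (7 − 5) − 0 = 2, and there is no ∂_2, so H_1 ≅ Z^2.

As a check, the Euler characteristic is 7 − 7 = 0, which agrees with 2 − 2 = 0.

Hence the Betti numbers are b_0 = 2, b_1 = 2.

b_0 = 2, b_1 = 2.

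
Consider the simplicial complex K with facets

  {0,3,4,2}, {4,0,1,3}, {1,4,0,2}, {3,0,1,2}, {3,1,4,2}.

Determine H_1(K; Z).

H_1 ≅ 0.

We work with the vertex ordering 0 < 1 < 2 < 3 < 4. The simplices of K, each written with vertices in increasing order, are:

  0-simplices (5): [0], [1], [2], [3], [4]
  1-simplices (10): [0,1], [0,2], [0,3], [0,4], [1,2], [1,3], [1,4], [2,3], [2,4], [3,4]
  2-simplices (10): [0,1,2], [0,1,3], [0,1,4], [0,2,3], [0,2,4], [0,3,4], [1,2,3], [1,2,4], [1,3,4], [2,3,4]
  3-simplices (5): [0,1,2,3], [0,1,2,4], [0,1,3,4], [0,2,3,4], [1,2,3,4]

Hence C_0 ≅ Z^5, C_1 ≅ Z^10, C_2 ≅ Z^10, C_3 ≅ Z^5.

∂_1: C_1 → C_0 maps an edge to its endpoints' difference, ∂[p,q] = q − p. For instance
  ∂[0,4] = [4] − [0].
The resulting 5×10 matrix has rank 4, and its Smith normal form has invariant factors (1,1,1,1).

The boundary map ∂_2: C_2 → C_1 acts by ∂[p,q,r] = [q,r] − [p,r] + [p,q]. For instance
  ∂[0,1,2] = [1,2] − [0,2] + [0,1],
  ∂[0,1,4] = [1,4] − [0,4] + [0,1].
This gives a 10×10 integer matrix of rank 6; reducing to Smith normal form yields diagonal entries (1,1,1,1,1,1).

Boundary ∂_3: C_3 → C_2 sends each 3-simplex σ to the alternating sum Σ_i (−1)^i (σ with its i-th vertex removed). For instance
  ∂[1,2,3,4] = [2,3,4] − [1,3,4] + [1,2,4] − [1,2,3],
  ∂[0,2,3,4] = [2,3,4] − [0,3,4] + [0,2,4] − [0,2,3].
The resulting 10×5 matrix has rank 4, and its Smith normal form has invariant factors (1,1,1,1).

From H_k ≅ ker(∂_k) / im(∂_{k+1}) we obtain:

  H_1: rank ker ∂_1 − rank ∂_2 = (10 − 4) − 6 = 0, and the invariant factors of ∂_2 are all 1, so H_1 = 0.

(K is a triangulation of the 3-sphere S^3.)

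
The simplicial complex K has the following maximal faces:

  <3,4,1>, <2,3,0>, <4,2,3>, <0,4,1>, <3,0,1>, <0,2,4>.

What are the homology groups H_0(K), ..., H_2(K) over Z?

H_0 ≅ Z,  H_1 = 0,  H_2 ≅ Z.

Fix the vertex order 0 < 1 < 2 < 3 < 4 and write every simplex with vertices in increasing order. Then dim K = 2 and the simplices of K are:

  0-simplices (5): [0], [1], [2], [3], [4]
  1-simplices (9): [0,1], [0,2], [0,3], [0,4], [1,3], [1,4], [2,3], [2,4], [3,4]
  2-simplices (6): [0,1,3], [0,1,4], [0,2,3], [0,2,4], [1,3,4], [2,3,4]

Hence C_0 ≅ Z^5, C_1 ≅ Z^9, C_2 ≅ Z^6.

∂_1: C_1 → C_0 sends each edge [p,q] (with p < q) to q − p.
The resulting 5×9 matrix has rank 4, and its Smith normal form has invariant factors (1,1,1,1).

Boundary ∂_2: C_2 → C_1 sends each 2-simplex [p,q,r] to [q,r] − [p,r] + [p,q]. For instance
  ∂[2,3,4] = [3,4] − [2,4] + [2,3],
  ∂[0,1,3] = [1,3] − [0,3] + [0,1].
This gives a 9×6 integer matrix of rank 5; reducing to Smith normal form yields diagonal entries (1,1,1,1,1).

Now H_k = ker ∂_k / im ∂_{k+1}, so:

  H_0: rank C_0 − rank ∂_1 = 5 − 4 = 1, and the invariant factors of ∂_1 are all 1, so H_0 ≅ Z.
  H_1: rank ker ∂_1 − rank ∂_2 = (9 − 4) − 5 = 0, and the invariant factors of ∂_2 are all 1, so H_1 ≅ 0.
  H_2: rank ker ∂_2 − rank ∂_3 = (6 − 5) − 0 = 1, and there is no ∂_3, so H_2 ≅ Z.

(K is a triangulation of the 2-sphere S^2.)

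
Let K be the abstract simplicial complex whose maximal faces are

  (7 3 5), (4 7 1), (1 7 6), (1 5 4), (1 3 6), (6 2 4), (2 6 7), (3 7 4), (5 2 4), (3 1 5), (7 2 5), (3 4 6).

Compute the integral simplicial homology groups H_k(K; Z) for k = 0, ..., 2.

Fix the vertex order 1 < 2 < 3 < 4 < 5 < 6 < 7 and write every simplex with vertices in increasing order. Then dim K = 2 and the simplices of K are:

  0-simplices (7): [1], [2], [3], [4], [5], [6], [7]
  1-simplices (18): [1,3], [1,4], [1,5], [1,6], [1,7], [2,4], [2,5], [2,6], [2,7], [3,4], [3,5], [3,6], [3,7], [4,5], [4,6], [4,7], [5,7], [6,7]
  2-simplices (12): [1,3,5], [1,3,6], [1,4,5], [1,4,7], [1,6,7], [2,4,5], [2,4,6], [2,5,7], [2,6,7], [3,4,6], [3,4,7], [3,5,7]

giving chain groups C_0 ≅ Z^7, C_1 ≅ Z^18, C_2 ≅ Z^12.

The boundary map ∂_1: C_1 → C_0 is given by ∂[p,q] = [q] − [p].
This gives a 7×18 integer matrix of rank 6; reducing to Smith normal form yields diagonal entries (1,1,1,1,1,1).

∂_2: C_2 → C_1 sends each 2-simplex [p,q,r] to [q,r] − [p,r] + [p,q]. For instance
  ∂[3,4,7] = [4,7] − [3,7] + [3,4],
  ∂[2,4,5] = [4,5] − [2,5] + [2,4].
This gives a 18×12 integer matrix of rank 12; reducing to Smith normal form yields diagonal entries (1,1,1,1,1,1,1,1,1,1,1,2).

Now H_k = ker ∂_k / im ∂_{k+1}, so:

  H_0: rank C_0 − rank ∂_1 = 7 − 6 = 1, and the invariant factors of ∂_1 are all 1, so H_0 ≅ Z.
  H_1: rank ker ∂_1 − rank ∂_2 = (18 − 6) − 12 = 0, and ∂_2 has invariant factor 2 > 1, so H_1 ≅ Z/2.
  H_2: rank ker ∂_2 − rank ∂_3 = (12 − 12) − 0 = 0, and there is no ∂_3, so H_2 ≅ 0.

As a check, the Euler characteristic is 7 − 18 + 12 = 1, which agrees with 1 − 0 + 0 = 1.

H_0 ≅ Z,  H_1 ≅ Z/2,  H_2 = 0.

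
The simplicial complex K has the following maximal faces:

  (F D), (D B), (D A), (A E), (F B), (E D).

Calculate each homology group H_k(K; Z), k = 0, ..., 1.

Take the total order A < B < D < E < F on the vertex set. Then K (dimension 1) consists of the simplices:

  0-simplices (5): A, B, D, E, F
  1-simplices (6): AD, AE, BD, BF, DE, DF

so the chain groups are C_0 ≅ Z^5, C_1 ≅ Z^6.

Boundary ∂_1: C_1 → C_0 sends each edge [p,q] (with p < q) to q − p.
This gives a 5×6 integer matrix of rank 4; reducing to Smith normal form yields diagonal entries (1,1,1,1).

Now H_k = ker ∂_k / im ∂_{k+1}, so:

  H_0: rank C_0 − rank ∂_1 = 5 − 4 = 1, and the invariant factors of ∂_1 are all 1, so H_0 ≅ Z.
  H_1: rank ker ∂_1 − rank ∂_2 = (6 − 4) − 0 = 2, and there is no ∂_2, so H_1 ≅ Z^2.

H_0 ≅ Z,  H_1 ≅ Z^2.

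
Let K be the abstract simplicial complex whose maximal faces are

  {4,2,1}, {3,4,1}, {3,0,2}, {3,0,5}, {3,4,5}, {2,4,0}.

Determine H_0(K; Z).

K has 6 vertices, 12 edges, 6 triangles.
rank ∂_0 = 0, rank ∂_1 = 5 ⇒ b_0 = 6 − 0 − 5 = 1; all invariant factors of ∂_1 are 1 so no torsion. So H_0 ≅ Z.

H_0 = Z.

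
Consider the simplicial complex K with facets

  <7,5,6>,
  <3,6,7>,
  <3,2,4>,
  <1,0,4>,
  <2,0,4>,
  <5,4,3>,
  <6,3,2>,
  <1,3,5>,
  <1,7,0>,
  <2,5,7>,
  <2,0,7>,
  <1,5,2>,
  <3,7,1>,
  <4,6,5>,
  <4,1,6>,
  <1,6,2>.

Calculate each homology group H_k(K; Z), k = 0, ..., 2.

H_0 ≅ Z,  H_1 ≅ Z^2,  H_2 ≅ Z.

Fix the vertex order 0 < 1 < 2 < 3 < 4 < 5 < 6 < 7 and write every simplex with vertices in increasing order. Then dim K = 2 and the simplices of K are:

  0-simplices (8): [0], [1], [2], [3], [4], [5], [6], [7]
  1-simplices (24): (24 of them)
  2-simplices (16): [0,1,4], [0,1,7], [0,2,4], [0,2,7], [1,2,5], [1,2,6], [1,3,5], [1,3,7], [1,4,6], [2,3,4], [2,3,6], [2,5,7], [3,4,5], [3,6,7], [4,5,6], [5,6,7]

Hence C_0 ≅ Z^8, C_1 ≅ Z^24, C_2 ≅ Z^16.

∂_1: C_1 → C_0 sends each edge [p,q] (with p < q) to q − p.
As a 8×24 matrix over Z this has rank 7, with invariant factors (1,1,1,1,1,1,1).

Boundary ∂_2: C_2 → C_1 maps a triangle to the signed sum of its edges. For instance
  ∂[1,3,7] = [3,7] − [1,7] + [1,3],
  ∂[2,5,7] = [5,7] − [2,7] + [2,5].
As a 24×16 matrix over Z this has rank 15, with invariant factors (1,1,1,1,1,1,1,1,1,1,1,1,1,1,1).

Reading off H_k = ker ∂_k / im ∂_{k+1}:

  H_0: rank C_0 − rank ∂_1 = 8 − 7 = 1, and the invariant factors of ∂_1 are all 1, so H_0 ≅ Z.
  H_1: rank ker ∂_1 − rank ∂_2 = (24 − 7) − 15 = 2, and the invariant factors of ∂_2 are all 1, so H_1 ≅ Z^2.
  H_2: rank ker ∂_2 − rank ∂_3 = (16 − 15) − 0 = 1, and there is no ∂_3, so H_2 ≅ Z.

As a check, the Euler characteristic is 8 − 24 + 16 = 0, which agrees with 1 − 2 + 1 = 0.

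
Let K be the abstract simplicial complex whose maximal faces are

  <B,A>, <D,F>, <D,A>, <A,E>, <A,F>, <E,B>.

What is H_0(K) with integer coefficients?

H_0 ≅ Z.

Take the total order A < B < D < E < F on the vertex set. Then K (dimension 1) consists of the simplices:

  0-simplices (5): A, B, D, E, F
  1-simplices (6): AB, AD, AE, AF, BE, DF

so the chain groups are C_0 ≅ Z^5, C_1 ≅ Z^6.

∂_1: C_1 → C_0 maps an edge to its endpoints' difference, ∂[p,q] = q − p. For instance
  ∂AF = F − A.
This gives a 5×6 integer matrix of rank 4; reducing to Smith normal form yields diagonal entries (1,1,1,1).

Reading off H_k = ker ∂_k / im ∂_{k+1}:

  H_0: rank C_0 − rank ∂_1 = 5 − 4 = 1, and the invariant factors of ∂_1 are all 1, so H_0 = Z.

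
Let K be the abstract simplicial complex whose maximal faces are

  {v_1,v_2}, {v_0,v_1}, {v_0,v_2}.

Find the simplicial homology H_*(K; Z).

We work with the vertex ordering v_0 < v_1 < v_2. The simplices of K, each written with vertices in increasing order, are:

  0-simplices (3): [v_0], [v_1], [v_2]
  1-simplices (3): [v_0,v_1], [v_0,v_2], [v_1,v_2]

Hence C_0 ≅ Z^3, C_1 ≅ Z^3.

The boundary map ∂_1: C_1 → C_0 maps an edge to its endpoints' difference, ∂[p,q] = q − p. For instance
  ∂[v_1,v_2] = [v_2] − [v_1].
As a 3×3 matrix over Z this has rank 2, with invariant factors (1,1).

Computing H_k = (kernel of ∂_k) / (image of ∂_{k+1}):

  H_0: rank C_0 − rank ∂_1 = 3 − 2 = 1, and the invariant factors of ∂_1 are all 1, so H_0 ≅ Z.
  H_1: rank ker ∂_1 − rank ∂_2 = (3 − 2) − 0 = 1, and there is no ∂_2, so H_1 ≅ Z.

(K is a triangulation of the circle S^1.)

H_0 = Z,  H_1 = Z.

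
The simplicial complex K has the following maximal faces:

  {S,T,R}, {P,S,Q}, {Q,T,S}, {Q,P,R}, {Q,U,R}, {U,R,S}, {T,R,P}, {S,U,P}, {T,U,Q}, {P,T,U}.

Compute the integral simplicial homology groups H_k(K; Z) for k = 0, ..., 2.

We work with the vertex ordering P < Q < R < S < T < U. The simplices of K, each written with vertices in increasing order, are:

  0-simplices (6): P, Q, R, S, T, U
  1-simplices (15): PQ, PR, PS, PT, PU, QR, QS, QT, QU, RS, RT, RU, ST, SU, TU
  2-simplices (10): PQR, PQS, PRT, PSU, PTU, QRU, QST, QTU, RST, RSU

so the chain groups are C_0 ≅ Z^6, C_1 ≅ Z^15, C_2 ≅ Z^10.

∂_1: C_1 → C_0 sends each edge [p,q] (with p < q) to q − p. For instance
  ∂TU = U − T.
This gives a 6×15 integer matrix of rank 5; reducing to Smith normal form yields diagonal entries (1,1,1,1,1).

∂_2: C_2 → C_1 acts by ∂[p,q,r] = [q,r] − [p,r] + [p,q]. For instance
  ∂PTU = TU − PU + PT,
  ∂RSU = SU − RU + RS.
The 15×10 boundary matrix has rank 10 and Smith normal form diag(1,1,1,1,1,1,1,1,1,2).

Reading off H_k = ker ∂_k / im ∂_{k+1}:

  H_0: rank C_0 − rank ∂_1 = 6 − 5 = 1, and the invariant factors of ∂_1 are all 1, so H_0 ≅ Z.
  H_1: rank ker ∂_1 − rank ∂_2 = (15 − 5) − 10 = 0, and ∂_2 has invariant factor 2 > 1, so H_1 ≅ Z/2.
  H_2: rank ker ∂_2 − rank ∂_3 = (10 − 10) − 0 = 0, and there is no ∂_3, so H_2 ≅ 0.

H_0 = Z,  H_1 = Z/2,  H_2 = 0.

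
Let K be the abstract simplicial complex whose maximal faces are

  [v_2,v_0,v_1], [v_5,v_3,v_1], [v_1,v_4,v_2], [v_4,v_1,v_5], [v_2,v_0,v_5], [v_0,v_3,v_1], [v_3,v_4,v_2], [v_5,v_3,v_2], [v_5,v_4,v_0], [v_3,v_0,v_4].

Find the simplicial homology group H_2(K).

H_2 = 0.

We work with the vertex ordering v_0 < v_1 < v_2 < v_3 < v_4 < v_5. The simplices of K, each written with vertices in increasing order, are:

  0-simplices (6): [v_0], [v_1], [v_2], [v_3], [v_4], [v_5]
  1-simplices (15): (15 of them)
  2-simplices (10): [v_0,v_1,v_2], [v_0,v_1,v_3], [v_0,v_2,v_5], [v_0,v_3,v_4], [v_0,v_4,v_5], [v_1,v_2,v_4], [v_1,v_3,v_5], [v_1,v_4,v_5], [v_2,v_3,v_4], [v_2,v_3,v_5]

so the chain groups are C_0 ≅ Z^6, C_1 ≅ Z^15, C_2 ≅ Z^10.

The boundary map ∂_1: C_1 → C_0 is given by ∂[p,q] = [q] − [p]. For instance
  ∂[v_2,v_3] = [v_3] − [v_2].
The resulting 6×15 matrix has rank 5, and its Smith normal form has invariant factors (1,1,1,1,1).

∂_2: C_2 → C_1 maps a triangle to the signed sum of its edges. For instance
  ∂[v_1,v_2,v_4] = [v_2,v_4] − [v_1,v_4] + [v_1,v_2],
  ∂[v_0,v_2,v_5] = [v_2,v_5] − [v_0,v_5] + [v_0,v_2].
The resulting 15×10 matrix has rank 10, and its Smith normal form has invariant factors (1,1,1,1,1,1,1,1,1,2).

Computing H_k = (kernel of ∂_k) / (image of ∂_{k+1}):

  H_2: rank ker ∂_2 − rank ∂_3 = (10 − 10) − 0 = 0, and there is no ∂_3, so H_2 = 0.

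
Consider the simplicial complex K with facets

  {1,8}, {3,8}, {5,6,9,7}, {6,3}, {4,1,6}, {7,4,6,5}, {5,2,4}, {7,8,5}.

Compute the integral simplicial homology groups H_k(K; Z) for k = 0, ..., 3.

H_0 = Z,  H_1 = Z^2,  H_2 = 0,  H_3 = 0.

We work with the vertex ordering 1 < 2 < 3 < 4 < 5 < 6 < 7 < 8 < 9. The simplices of K, each written with vertices in increasing order, are:

  0-simplices (9): [1], [2], [3], [4], [5], [6], [7], [8], [9]
  1-simplices (18): [1,4], [1,6], [1,8], [2,4], [2,5], [3,6], [3,8], [4,5], [4,6], [4,7], [5,6], [5,7], [5,8], [5,9], [6,7], [6,9], [7,8], [7,9]
  2-simplices (10): [1,4,6], [2,4,5], [4,5,6], [4,5,7], [4,6,7], [5,6,7], [5,6,9], [5,7,8], [5,7,9], [6,7,9]
  3-simplices (2): [4,5,6,7], [5,6,7,9]

so the chain groups are C_0 ≅ Z^9, C_1 ≅ Z^18, C_2 ≅ Z^10, C_3 ≅ Z^2.

∂_1: C_1 → C_0 is given by ∂[p,q] = [q] − [p]. For instance
  ∂[4,5] = [5] − [4].
As a 9×18 matrix over Z this has rank 8, with invariant factors (1,1,1,1,1,1,1,1).

The boundary map ∂_2: C_2 → C_1 maps a triangle to the signed sum of its edges. For instance
  ∂[4,5,6] = [5,6] − [4,6] + [4,5],
  ∂[4,6,7] = [6,7] − [4,7] + [4,6].
The resulting 18×10 matrix has rank 8, and its Smith normal form has invariant factors (1,1,1,1,1,1,1,1).

∂_3: C_3 → C_2 sends each 3-simplex σ to the alternating sum Σ_i (−1)^i (σ with its i-th vertex removed). For instance
  ∂[4,5,6,7] = [5,6,7] − [4,6,7] + [4,5,7] − [4,5,6],
  ∂[5,6,7,9] = [6,7,9] − [5,7,9] + [5,6,9] − [5,6,7].
The 10×2 boundary matrix has rank 2 and Smith normal form diag(1,1).

Now H_k = ker ∂_k / im ∂_{k+1}, so:

  H_0: rank C_0 − rank ∂_1 = 9 − 8 = 1, and the invariant factors of ∂_1 are all 1, so H_0 = Z.
  H_1: rank ker ∂_1 − rank ∂_2 = (18 − 8) − 8 = 2, and the invariant factors of ∂_2 are all 1, so H_1 = Z^2.
  H_2: rank ker ∂_2 − rank ∂_3 = (10 − 8) − 2 = 0, and the invariant factors of ∂_3 are all 1, so H_2 = 0.
  H_3: rank ker ∂_3 − rank ∂_4 = (2 − 2) − 0 = 0, and there is no ∂_4, so H_3 = 0.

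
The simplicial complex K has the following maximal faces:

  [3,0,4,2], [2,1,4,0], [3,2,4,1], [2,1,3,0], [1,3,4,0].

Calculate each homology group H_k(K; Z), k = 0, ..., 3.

Fix the vertex order 0 < 1 < 2 < 3 < 4 and write every simplex with vertices in increasing order. Then dim K = 3 and the simplices of K are:

  0-simplices (5): [0], [1], [2], [3], [4]
  1-simplices (10): [0,1], [0,2], [0,3], [0,4], [1,2], [1,3], [1,4], [2,3], [2,4], [3,4]
  2-simplices (10): [0,1,2], [0,1,3], [0,1,4], [0,2,3], [0,2,4], [0,3,4], [1,2,3], [1,2,4], [1,3,4], [2,3,4]
  3-simplices (5): [0,1,2,3], [0,1,2,4], [0,1,3,4], [0,2,3,4], [1,2,3,4]

Hence C_0 ≅ Z^5, C_1 ≅ Z^10, C_2 ≅ Z^10, C_3 ≅ Z^5.

∂_1: C_1 → C_0 maps an edge to its endpoints' difference, ∂[p,q] = q − p. For instance
  ∂[1,4] = [4] − [1].
As a 5×10 matrix over Z this has rank 4, with invariant factors (1,1,1,1).

∂_2: C_2 → C_1 sends each 2-simplex [p,q,r] to [q,r] − [p,r] + [p,q]. For instance
  ∂[0,1,3] = [1,3] − [0,3] + [0,1],
  ∂[0,1,2] = [1,2] − [0,2] + [0,1].
The resulting 10×10 matrix has rank 6, and its Smith normal form has invariant factors (1,1,1,1,1,1).

∂_3: C_3 → C_2 sends each 3-simplex σ to the alternating sum Σ_i (−1)^i (σ with its i-th vertex removed). For instance
  ∂[1,2,3,4] = [2,3,4] − [1,3,4] + [1,2,4] − [1,2,3],
  ∂[0,2,3,4] = [2,3,4] − [0,3,4] + [0,2,4] − [0,2,3].
The resulting 10×5 matrix has rank 4, and its Smith normal form has invariant factors (1,1,1,1).

Computing H_k = (kernel of ∂_k) / (image of ∂_{k+1}):

  H_0: rank C_0 − rank ∂_1 = 5 − 4 = 1, and the invariant factors of ∂_1 are all 1, so H_0 = Z.
  H_1: rank ker ∂_1 − rank ∂_2 = (10 − 4) − 6 = 0, and the invariant factors of ∂_2 are all 1, so H_1 = 0.
  H_2: rank ker ∂_2 − rank ∂_3 = (10 − 6) − 4 = 0, and the invariant factors of ∂_3 are all 1, so H_2 = 0.
  H_3: rank ker ∂_3 − rank ∂_4 = (5 − 4) − 0 = 1, and there is no ∂_4, so H_3 = Z.

H_0 ≅ Z,  H_1 = 0,  H_2 = 0,  H_3 ≅ Z.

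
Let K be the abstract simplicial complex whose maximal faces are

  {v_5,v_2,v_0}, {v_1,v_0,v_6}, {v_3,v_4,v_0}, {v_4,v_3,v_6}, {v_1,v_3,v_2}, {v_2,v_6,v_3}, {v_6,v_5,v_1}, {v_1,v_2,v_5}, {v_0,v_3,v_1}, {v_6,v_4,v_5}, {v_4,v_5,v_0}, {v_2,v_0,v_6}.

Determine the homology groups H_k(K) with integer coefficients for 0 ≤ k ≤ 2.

Order the vertices as v_0 < v_1 < v_2 < v_3 < v_4 < v_5 < v_6. Listing each simplex with vertices in this order, K has dimension 2 with simplices:

  0-simplices (7): [v_0], [v_1], [v_2], [v_3], [v_4], [v_5], [v_6]
  1-simplices (18): (18 of them)
  2-simplices (12): (12 of them)

giving chain groups C_0 ≅ Z^7, C_1 ≅ Z^18, C_2 ≅ Z^12.

The boundary map ∂_1: C_1 → C_0 is given by ∂[p,q] = [q] − [p].
This gives a 7×18 integer matrix of rank 6; reducing to Smith normal form yields diagonal entries (1,1,1,1,1,1).

The boundary map ∂_2: C_2 → C_1 acts by ∂[p,q,r] = [q,r] − [p,r] + [p,q]. For instance
  ∂[v_0,v_1,v_3] = [v_1,v_3] − [v_0,v_3] + [v_0,v_1],
  ∂[v_0,v_2,v_5] = [v_2,v_5] − [v_0,v_5] + [v_0,v_2].
The resulting 18×12 matrix has rank 12, and its Smith normal form has invariant factors (1,1,1,1,1,1,1,1,1,1,1,2).

Computing H_k = (kernel of ∂_k) / (image of ∂_{k+1}):

  H_0: rank C_0 − rank ∂_1 = 7 − 6 = 1, and the invariant factors of ∂_1 are all 1, so H_0 ≅ Z.
  H_1: rank ker ∂_1 − rank ∂_2 = (18 − 6) − 12 = 0, and ∂_2 has invariant factor 2 > 1, so H_1 ≅ Z_2.
  H_2: rank ker ∂_2 − rank ∂_3 = (12 − 12) − 0 = 0, and there is no ∂_3, so H_2 ≅ 0.

As a check, the Euler characteristic is 7 − 18 + 12 = 1, which agrees with 1 − 0 + 0 = 1.
(K is a triangulation of the real projective plane RP^2.)

H_0 = Z,  H_1 = Z_2,  H_2 = 0.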